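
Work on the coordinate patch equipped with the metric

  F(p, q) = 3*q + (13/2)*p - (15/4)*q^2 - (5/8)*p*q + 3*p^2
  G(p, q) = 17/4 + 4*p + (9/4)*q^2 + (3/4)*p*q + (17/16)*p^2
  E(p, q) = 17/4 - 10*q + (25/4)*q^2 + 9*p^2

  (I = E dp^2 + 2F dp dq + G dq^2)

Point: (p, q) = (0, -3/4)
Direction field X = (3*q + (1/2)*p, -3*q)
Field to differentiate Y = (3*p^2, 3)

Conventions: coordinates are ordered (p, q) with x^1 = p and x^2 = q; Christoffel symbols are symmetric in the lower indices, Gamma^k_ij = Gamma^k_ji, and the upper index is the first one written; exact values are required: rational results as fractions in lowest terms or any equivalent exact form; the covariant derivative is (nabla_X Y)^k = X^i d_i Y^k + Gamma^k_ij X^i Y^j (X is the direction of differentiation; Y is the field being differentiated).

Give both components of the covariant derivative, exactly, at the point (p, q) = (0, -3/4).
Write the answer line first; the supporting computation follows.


Answer: (nabla_X Y)^p = 529983/66760, (nabla_X Y)^q = 140589/66760

E = 977/64, F = -279/64, G = 353/64 at the point
E_p = 0, E_q = -155/8, F_p = 223/32, F_q = 69/8, G_p = 55/16, G_q = -27/8
EG - F^2 = 8345/128;  g^inv = (128/8345) * [[353/64, 279/64], [279/64, 977/64]]
first-kind symbols [ij,l] = (1/2)(d_i g_jl + d_j g_il - d_l g_ij): [pp,p] = E_p/2 = 0, [pp,q] = F_p - E_q/2 = 533/32, [pq,p] = E_q/2 = -155/16, [pq,q] = G_p/2 = 55/32, [qq,p] = F_q - G_p/2 = 221/32, [qq,q] = G_q/2 = -27/16
Gamma^p_ij = (G*[ij,p] - F*[ij,q])/(EG - F^2), Gamma^q_ij = (E*[ij,q] - F*[ij,p])/(EG - F^2)
Gamma_ppp = 148707/133520, Gamma_ppq = -18817/26704, Gamma_pqq = 62947/133520, Gamma_qpp = 520741/133520, Gamma_qpq = -6551/26704, Gamma_qqq = 8901/133520
X = (-9/4, 9/4), Y = (0, 3) at the point


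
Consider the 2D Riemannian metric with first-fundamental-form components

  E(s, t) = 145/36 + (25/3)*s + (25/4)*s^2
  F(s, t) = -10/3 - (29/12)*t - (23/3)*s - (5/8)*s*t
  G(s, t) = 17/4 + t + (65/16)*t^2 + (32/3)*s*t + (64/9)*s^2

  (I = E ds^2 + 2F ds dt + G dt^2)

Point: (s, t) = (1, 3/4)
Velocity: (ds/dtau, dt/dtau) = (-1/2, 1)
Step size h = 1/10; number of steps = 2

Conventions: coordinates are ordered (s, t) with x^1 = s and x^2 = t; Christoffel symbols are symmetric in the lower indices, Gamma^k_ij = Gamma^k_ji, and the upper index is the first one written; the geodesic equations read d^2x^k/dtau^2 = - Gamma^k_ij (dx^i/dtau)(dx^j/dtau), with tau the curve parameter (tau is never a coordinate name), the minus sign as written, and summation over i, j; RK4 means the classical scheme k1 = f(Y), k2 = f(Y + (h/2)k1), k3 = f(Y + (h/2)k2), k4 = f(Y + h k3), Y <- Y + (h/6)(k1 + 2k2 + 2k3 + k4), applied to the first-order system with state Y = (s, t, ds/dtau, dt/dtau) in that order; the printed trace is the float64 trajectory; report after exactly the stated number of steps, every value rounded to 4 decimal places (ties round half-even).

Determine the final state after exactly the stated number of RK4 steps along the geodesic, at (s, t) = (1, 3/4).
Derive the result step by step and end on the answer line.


f(Y) = (ds/dtau, dt/dtau, -Gamma^s_ij Y'^i Y'^j, -Gamma^t_ij Y'^i Y'^j) with the Gammas evaluated at the stage position; h = 0.100000; intermediate values shown to 6 dp
step 0: s = 1.0000, t = 0.7500, ds/dtau = -0.5000, dt/dtau = 1.0000
step 1:
  k1: at (s, t) = (1.000000, 0.750000), (ds/dtau, dt/dtau) = (-0.500000, 1.000000); Gamma_sss = 0.520930, Gamma_sst = 0.613779, Gamma_stt = -0.827812, Gamma_tss = -0.054331, Gamma_tst = 0.860092, Gamma_ttt = -0.094399; k1 = (-0.500000, 1.000000, 1.311359, 0.968074)
  k2: at (s, t) = (0.975000, 0.800000), (ds/dtau, dt/dtau) = (-0.434432, 1.048404); Gamma_sss = 0.529822, Gamma_sst = 0.627108, Gamma_stt = -0.867469, Gamma_tss = -0.050927, Gamma_tst = 0.857726, Gamma_ttt = -0.111126; k2 = (-0.434432, 1.048404, 1.424730, 0.913076)
  k3: at (s, t) = (0.978278, 0.802420), (ds/dtau, dt/dtau) = (-0.428764, 1.045654); Gamma_sss = 0.529453, Gamma_sst = 0.623497, Gamma_stt = -0.865310, Gamma_tss = -0.050155, Gamma_tst = 0.853761, Gamma_ttt = -0.109403; k3 = (-0.428764, 1.045654, 1.407865, 0.894388)
  k4: at (s, t) = (0.957124, 0.854565), (ds/dtau, dt/dtau) = (-0.359214, 1.089439); Gamma_sss = 0.538020, Gamma_sst = 0.633143, Gamma_stt = -0.903934, Gamma_tss = -0.046042, Gamma_tst = 0.847334, Gamma_ttt = -0.124353; k4 = (-0.359214, 1.089439, 1.498985, 0.816726)
  Y <- Y + (h/6)(k1 + 2k2 + 2k3 + k4): s = 0.9569, t = 0.8546, ds/dtau = -0.3587, dt/dtau = 1.0900
step 2:
  k1: at (s, t) = (0.956907, 0.854626), (ds/dtau, dt/dtau) = (-0.358741, 1.089995); Gamma_sss = 0.538067, Gamma_sst = 0.633341, Gamma_stt = -0.904169, Gamma_tss = -0.046062, Gamma_tst = 0.847490, Gamma_ttt = -0.124484; k1 = (-0.358741, 1.089995, 1.500293, 0.816608)
  k2: at (s, t) = (0.938970, 0.909126), (ds/dtau, dt/dtau) = (-0.283726, 1.130826); Gamma_sss = 0.546360, Gamma_sst = 0.639767, Gamma_stt = -0.942102, Gamma_tss = -0.041381, Gamma_tst = 0.837555, Gamma_ttt = -0.137856; k2 = (-0.283726, 1.130826, 1.571279, 0.717067)
  k3: at (s, t) = (0.942720, 0.911167), (ds/dtau, dt/dtau) = (-0.280177, 1.125849); Gamma_sss = 0.545771, Gamma_sst = 0.635706, Gamma_stt = -0.938942, Gamma_tss = -0.040704, Gamma_tst = 0.833524, Gamma_ttt = -0.135666; k3 = (-0.280177, 1.125849, 1.548350, 0.701006)
  k4: at (s, t) = (0.928889, 0.967211), (ds/dtau, dt/dtau) = (-0.203906, 1.160096); Gamma_sss = 0.553349, Gamma_sst = 0.638097, Gamma_stt = -0.974201, Gamma_tss = -0.035651, Gamma_tst = 0.820034, Gamma_ttt = -0.146579; k4 = (-0.203906, 1.160096, 1.589980, 0.586711)
  Y <- Y + (h/6)(k1 + 2k2 + 2k3 + k4): s = 0.9287, t = 0.9673, ds/dtau = -0.2032, dt/dtau = 1.1607

Answer: s = 0.9287, t = 0.9673, ds/dtau = -0.2032, dt/dtau = 1.1607


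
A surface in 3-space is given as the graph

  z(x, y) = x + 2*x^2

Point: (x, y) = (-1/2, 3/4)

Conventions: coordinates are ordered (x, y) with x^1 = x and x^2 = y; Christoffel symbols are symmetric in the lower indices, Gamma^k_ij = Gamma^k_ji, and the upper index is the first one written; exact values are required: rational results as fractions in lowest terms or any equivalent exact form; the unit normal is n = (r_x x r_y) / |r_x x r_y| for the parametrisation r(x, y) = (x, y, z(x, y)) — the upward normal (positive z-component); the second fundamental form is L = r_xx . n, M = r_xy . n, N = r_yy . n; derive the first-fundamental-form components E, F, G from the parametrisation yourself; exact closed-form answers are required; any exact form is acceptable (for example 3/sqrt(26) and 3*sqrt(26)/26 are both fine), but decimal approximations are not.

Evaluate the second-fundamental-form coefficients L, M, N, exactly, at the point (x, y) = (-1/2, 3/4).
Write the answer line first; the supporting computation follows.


Answer: L = 2*sqrt(2), M = 0, N = 0

z_x = -1, z_y = 0, z_xx = 4, z_xy = 0, z_yy = 0
E = 2, F = 0, G = 1; answer radicand W^2 = 2
unnormalised second-form numerators: l = 4, m = 0, n = 0; L = l/sqrt(2), and similarly M = m/sqrt(W^2), N = n/sqrt(W^2)


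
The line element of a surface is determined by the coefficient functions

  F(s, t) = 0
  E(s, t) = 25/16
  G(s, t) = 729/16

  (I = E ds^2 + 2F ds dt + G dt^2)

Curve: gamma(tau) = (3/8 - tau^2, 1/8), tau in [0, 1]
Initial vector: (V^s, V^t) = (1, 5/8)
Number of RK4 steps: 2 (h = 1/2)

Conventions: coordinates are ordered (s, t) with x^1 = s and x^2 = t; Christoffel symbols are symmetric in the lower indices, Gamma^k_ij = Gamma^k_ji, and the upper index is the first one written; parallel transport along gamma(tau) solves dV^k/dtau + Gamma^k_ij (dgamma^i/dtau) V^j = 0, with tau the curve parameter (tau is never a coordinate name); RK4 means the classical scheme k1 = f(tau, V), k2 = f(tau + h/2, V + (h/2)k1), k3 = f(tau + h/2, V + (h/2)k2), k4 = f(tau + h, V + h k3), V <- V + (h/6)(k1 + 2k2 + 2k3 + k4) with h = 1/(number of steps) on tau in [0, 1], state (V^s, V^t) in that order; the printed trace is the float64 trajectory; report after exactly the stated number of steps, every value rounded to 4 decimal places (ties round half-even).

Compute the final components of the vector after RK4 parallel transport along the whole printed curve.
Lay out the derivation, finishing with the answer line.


gamma'(tau) = (-2*tau, 0); f(tau, V)^k = -Gamma^k_ij(gamma(tau)) gamma'^i(tau) V^j; h = 1/2; intermediate values shown to 6 dp
curve data and Christoffel symbols at the stage parameters:
  tau = 0.000000: gamma = (0.375000, 0.125000), gamma' = (0.000000, 0.000000); Gamma_sss = 0.000000, Gamma_sst = 0.000000, Gamma_stt = 0.000000, Gamma_tss = 0.000000, Gamma_tst = 0.000000, Gamma_ttt = 0.000000
  tau = 0.250000: gamma = (0.312500, 0.125000), gamma' = (-0.500000, 0.000000); Gamma_sss = 0.000000, Gamma_sst = 0.000000, Gamma_stt = 0.000000, Gamma_tss = 0.000000, Gamma_tst = 0.000000, Gamma_ttt = 0.000000
  tau = 0.500000: gamma = (0.125000, 0.125000), gamma' = (-1.000000, 0.000000); Gamma_sss = 0.000000, Gamma_sst = 0.000000, Gamma_stt = 0.000000, Gamma_tss = 0.000000, Gamma_tst = 0.000000, Gamma_ttt = 0.000000
  tau = 0.750000: gamma = (-0.187500, 0.125000), gamma' = (-1.500000, 0.000000); Gamma_sss = 0.000000, Gamma_sst = 0.000000, Gamma_stt = 0.000000, Gamma_tss = 0.000000, Gamma_tst = 0.000000, Gamma_ttt = 0.000000
  tau = 1.000000: gamma = (-0.625000, 0.125000), gamma' = (-2.000000, 0.000000); Gamma_sss = 0.000000, Gamma_sst = 0.000000, Gamma_stt = 0.000000, Gamma_tss = 0.000000, Gamma_tst = 0.000000, Gamma_ttt = 0.000000
step 0: V^s = 1.0000, V^t = 0.6250
step 1: k1 = (0.000000, 0.000000), k2 = (0.000000, 0.000000), k3 = (0.000000, 0.000000), k4 = (0.000000, 0.000000); V <- V + (h/6)(k1 + 2k2 + 2k3 + k4): V^s = 1.0000, V^t = 0.6250
step 2: k1 = (0.000000, 0.000000), k2 = (0.000000, 0.000000), k3 = (0.000000, 0.000000), k4 = (0.000000, 0.000000); V <- V + (h/6)(k1 + 2k2 + 2k3 + k4): V^s = 1.0000, V^t = 0.6250

Answer: V^s = 1.0000, V^t = 0.6250


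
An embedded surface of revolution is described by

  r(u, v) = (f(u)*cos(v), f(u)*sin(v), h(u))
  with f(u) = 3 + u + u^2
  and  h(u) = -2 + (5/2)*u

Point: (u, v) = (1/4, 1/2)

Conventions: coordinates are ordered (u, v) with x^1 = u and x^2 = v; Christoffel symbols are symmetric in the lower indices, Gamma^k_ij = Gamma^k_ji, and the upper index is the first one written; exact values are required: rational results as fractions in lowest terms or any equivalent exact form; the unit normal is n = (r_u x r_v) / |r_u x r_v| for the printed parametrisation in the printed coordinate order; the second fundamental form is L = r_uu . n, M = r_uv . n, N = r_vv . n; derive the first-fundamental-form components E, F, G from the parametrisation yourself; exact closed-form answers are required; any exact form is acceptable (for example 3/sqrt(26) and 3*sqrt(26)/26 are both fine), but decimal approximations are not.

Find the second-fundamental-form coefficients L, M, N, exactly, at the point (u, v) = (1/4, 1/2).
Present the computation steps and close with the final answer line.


f = 53/16, f' = 3/2, f'' = 2, h' = 5/2, h'' = 0
E = 17/2, F = 0, G = 2809/256; answer radicand W^2 = 17/2
unnormalised second-form numerators: l = -5, m = 0, n = 265/32; L = l/sqrt(17/2), and similarly M = m/sqrt(W^2), N = n/sqrt(W^2)

Answer: L = -5*sqrt(34)/17, M = 0, N = 265*sqrt(34)/544


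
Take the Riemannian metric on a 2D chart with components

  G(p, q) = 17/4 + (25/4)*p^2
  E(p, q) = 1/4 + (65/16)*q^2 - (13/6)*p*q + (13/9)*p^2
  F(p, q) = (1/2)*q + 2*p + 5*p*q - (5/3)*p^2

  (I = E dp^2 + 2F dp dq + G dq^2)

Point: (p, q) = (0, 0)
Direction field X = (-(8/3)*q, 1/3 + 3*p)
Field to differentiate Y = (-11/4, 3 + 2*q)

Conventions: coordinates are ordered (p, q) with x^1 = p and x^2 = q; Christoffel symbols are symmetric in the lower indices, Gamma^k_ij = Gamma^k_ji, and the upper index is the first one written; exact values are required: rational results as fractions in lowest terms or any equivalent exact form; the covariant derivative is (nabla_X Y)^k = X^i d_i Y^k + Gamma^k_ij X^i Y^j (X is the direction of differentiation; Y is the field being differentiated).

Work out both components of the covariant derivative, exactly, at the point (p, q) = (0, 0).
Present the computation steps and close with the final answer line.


E = 1/4, F = 0, G = 17/4 at the point
E_p = 0, E_q = 0, F_p = 2, F_q = 1/2, G_p = 0, G_q = 0
EG - F^2 = 17/16;  g^inv = (16/17) * [[17/4, 0], [0, 1/4]]
first-kind symbols [ij,l] = (1/2)(d_i g_jl + d_j g_il - d_l g_ij): [pp,p] = E_p/2 = 0, [pp,q] = F_p - E_q/2 = 2, [pq,p] = E_q/2 = 0, [pq,q] = G_p/2 = 0, [qq,p] = F_q - G_p/2 = 1/2, [qq,q] = G_q/2 = 0
Gamma^p_ij = (G*[ij,p] - F*[ij,q])/(EG - F^2), Gamma^q_ij = (E*[ij,q] - F*[ij,p])/(EG - F^2)
Gamma_ppp = 0, Gamma_ppq = 0, Gamma_pqq = 2, Gamma_qpp = 8/17, Gamma_qpq = 0, Gamma_qqq = 0
X = (0, 1/3), Y = (-11/4, 3) at the point

Answer: (nabla_X Y)^p = 2, (nabla_X Y)^q = 2/3


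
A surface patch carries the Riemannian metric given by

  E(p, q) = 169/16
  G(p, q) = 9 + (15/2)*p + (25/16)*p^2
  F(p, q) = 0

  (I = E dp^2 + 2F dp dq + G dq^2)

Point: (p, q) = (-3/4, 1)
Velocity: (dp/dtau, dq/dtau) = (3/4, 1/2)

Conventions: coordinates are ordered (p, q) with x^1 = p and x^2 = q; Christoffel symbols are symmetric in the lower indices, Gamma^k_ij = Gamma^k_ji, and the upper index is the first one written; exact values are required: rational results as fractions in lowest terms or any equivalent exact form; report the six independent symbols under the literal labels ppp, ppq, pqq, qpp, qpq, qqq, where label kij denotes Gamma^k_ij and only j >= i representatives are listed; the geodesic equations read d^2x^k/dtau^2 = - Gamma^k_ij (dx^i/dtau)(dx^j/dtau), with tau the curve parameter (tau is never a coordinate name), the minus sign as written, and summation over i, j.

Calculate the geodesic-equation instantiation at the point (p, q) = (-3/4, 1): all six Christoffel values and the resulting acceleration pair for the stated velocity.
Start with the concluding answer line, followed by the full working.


Answer: Gamma_ppp = 0, Gamma_ppq = 0, Gamma_pqq = -165/676, Gamma_qpp = 0, Gamma_qpq = 20/33, Gamma_qqq = 0; accelerations (d^2p/dtau^2, d^2q/dtau^2) = (165/2704, -5/11)

E = 169/16, F = 0, G = 1089/256 at the point
E_p = 0, E_q = 0, F_p = 0, F_q = 0, G_p = 165/32, G_q = 0
EG - F^2 = 184041/4096;  g^inv = (4096/184041) * [[1089/256, 0], [0, 169/16]]
first-kind symbols [ij,l] = (1/2)(d_i g_jl + d_j g_il - d_l g_ij): [pp,p] = E_p/2 = 0, [pp,q] = F_p - E_q/2 = 0, [pq,p] = E_q/2 = 0, [pq,q] = G_p/2 = 165/64, [qq,p] = F_q - G_p/2 = -165/64, [qq,q] = G_q/2 = 0
Gamma^p_ij = (G*[ij,p] - F*[ij,q])/(EG - F^2), Gamma^q_ij = (E*[ij,q] - F*[ij,p])/(EG - F^2)
Gamma_ppp = 0, Gamma_ppq = 0, Gamma_pqq = -165/676, Gamma_qpp = 0, Gamma_qpq = 20/33, Gamma_qqq = 0
d^2p/dtau^2 = -(Gamma_ppp*(3/4)^2 + 2*Gamma_ppq*(3/4)*(1/2) + Gamma_pqq*(1/2)^2) = 165/2704
d^2q/dtau^2 = -(Gamma_qpp*(3/4)^2 + 2*Gamma_qpq*(3/4)*(1/2) + Gamma_qqq*(1/2)^2) = -5/11


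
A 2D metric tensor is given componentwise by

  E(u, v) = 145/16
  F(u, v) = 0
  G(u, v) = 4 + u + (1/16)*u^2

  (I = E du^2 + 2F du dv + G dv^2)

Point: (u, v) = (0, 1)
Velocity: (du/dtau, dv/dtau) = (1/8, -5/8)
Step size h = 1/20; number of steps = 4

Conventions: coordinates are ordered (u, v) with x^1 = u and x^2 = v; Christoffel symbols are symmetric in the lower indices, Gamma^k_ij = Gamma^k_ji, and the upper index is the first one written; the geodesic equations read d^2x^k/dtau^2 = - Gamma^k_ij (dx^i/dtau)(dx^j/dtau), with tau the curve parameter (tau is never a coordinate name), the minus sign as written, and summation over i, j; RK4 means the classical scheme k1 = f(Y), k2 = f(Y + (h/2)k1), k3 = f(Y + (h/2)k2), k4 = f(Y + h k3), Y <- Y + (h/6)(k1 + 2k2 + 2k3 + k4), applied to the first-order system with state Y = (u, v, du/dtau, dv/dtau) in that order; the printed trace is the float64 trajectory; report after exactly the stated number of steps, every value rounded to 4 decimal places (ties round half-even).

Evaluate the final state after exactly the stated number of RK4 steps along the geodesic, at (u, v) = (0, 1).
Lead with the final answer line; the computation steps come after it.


Answer: u = 0.0254, v = 0.8754, du/dtau = 0.1293, dv/dtau = -0.6210

f(Y) = (du/dtau, dv/dtau, -Gamma^u_ij Y'^i Y'^j, -Gamma^v_ij Y'^i Y'^j) with the Gammas evaluated at the stage position; h = 0.050000; intermediate values shown to 6 dp
step 0: u = 0.0000, v = 1.0000, du/dtau = 0.1250, dv/dtau = -0.6250
step 1:
  k1: at (u, v) = (0.000000, 1.000000), (du/dtau, dv/dtau) = (0.125000, -0.625000); Gamma_uuu = 0.000000, Gamma_uuv = 0.000000, Gamma_uvv = -0.055172, Gamma_vuu = 0.000000, Gamma_vuv = 0.125000, Gamma_vvv = 0.000000; k1 = (0.125000, -0.625000, 0.021552, 0.019531)
  k2: at (u, v) = (0.003125, 0.984375), (du/dtau, dv/dtau) = (0.125539, -0.624512); Gamma_uuu = 0.000000, Gamma_uuv = 0.000000, Gamma_uvv = -0.055194, Gamma_vuu = 0.000000, Gamma_vuv = 0.124951, Gamma_vvv = 0.000000; k2 = (0.125539, -0.624512, 0.021526, 0.019592)
  k3: at (u, v) = (0.003138, 0.984387), (du/dtau, dv/dtau) = (0.125538, -0.624510); Gamma_uuu = 0.000000, Gamma_uuv = 0.000000, Gamma_uvv = -0.055194, Gamma_vuu = 0.000000, Gamma_vuv = 0.124951, Gamma_vvv = 0.000000; k3 = (0.125538, -0.624510, 0.021526, 0.019592)
  k4: at (u, v) = (0.006277, 0.968774), (du/dtau, dv/dtau) = (0.126076, -0.624020); Gamma_uuu = 0.000000, Gamma_uuv = 0.000000, Gamma_uvv = -0.055216, Gamma_vuu = 0.000000, Gamma_vuv = 0.124902, Gamma_vvv = 0.000000; k4 = (0.126076, -0.624020, 0.021501, 0.019653)
  Y <- Y + (h/6)(k1 + 2k2 + 2k3 + k4): u = 0.0063, v = 0.9688, du/dtau = 0.1261, dv/dtau = -0.6240
step 2:
  k1: at (u, v) = (0.006277, 0.968774), (du/dtau, dv/dtau) = (0.126076, -0.624020); Gamma_uuu = 0.000000, Gamma_uuv = 0.000000, Gamma_uvv = -0.055216, Gamma_vuu = 0.000000, Gamma_vuv = 0.124902, Gamma_vvv = 0.000000; k1 = (0.126076, -0.624020, 0.021501, 0.019653)
  k2: at (u, v) = (0.009429, 0.953174), (du/dtau, dv/dtau) = (0.126614, -0.623529); Gamma_uuu = 0.000000, Gamma_uuv = 0.000000, Gamma_uvv = -0.055237, Gamma_vuu = 0.000000, Gamma_vuv = 0.124853, Gamma_vvv = 0.000000; k2 = (0.126614, -0.623529, 0.021476, 0.019714)
  k3: at (u, v) = (0.009442, 0.953186), (du/dtau, dv/dtau) = (0.126613, -0.623528); Gamma_uuu = 0.000000, Gamma_uuv = 0.000000, Gamma_uvv = -0.055238, Gamma_vuu = 0.000000, Gamma_vuv = 0.124853, Gamma_vvv = 0.000000; k3 = (0.126613, -0.623528, 0.021476, 0.019713)
  k4: at (u, v) = (0.012608, 0.937598), (du/dtau, dv/dtau) = (0.127150, -0.623035); Gamma_uuu = 0.000000, Gamma_uuv = 0.000000, Gamma_uvv = -0.055259, Gamma_vuu = 0.000000, Gamma_vuv = 0.124803, Gamma_vvv = 0.000000; k4 = (0.127150, -0.623035, 0.021450, 0.019774)
  Y <- Y + (h/6)(k1 + 2k2 + 2k3 + k4): u = 0.0126, v = 0.9376, du/dtau = 0.1272, dv/dtau = -0.6230
step 3:
  k1: at (u, v) = (0.012608, 0.937598), (du/dtau, dv/dtau) = (0.127150, -0.623035); Gamma_uuu = 0.000000, Gamma_uuv = 0.000000, Gamma_uvv = -0.055259, Gamma_vuu = 0.000000, Gamma_vuv = 0.124803, Gamma_vvv = 0.000000; k1 = (0.127150, -0.623035, 0.021450, 0.019774)
  k2: at (u, v) = (0.015786, 0.922022), (du/dtau, dv/dtau) = (0.127686, -0.622540); Gamma_uuu = 0.000000, Gamma_uuv = 0.000000, Gamma_uvv = -0.055281, Gamma_vuu = 0.000000, Gamma_vuv = 0.124754, Gamma_vvv = 0.000000; k2 = (0.127686, -0.622540, 0.021425, 0.019833)
  k3: at (u, v) = (0.015800, 0.922035), (du/dtau, dv/dtau) = (0.127686, -0.622539); Gamma_uuu = 0.000000, Gamma_uuv = 0.000000, Gamma_uvv = -0.055281, Gamma_vuu = 0.000000, Gamma_vuv = 0.124754, Gamma_vvv = 0.000000; k3 = (0.127686, -0.622539, 0.021425, 0.019833)
  k4: at (u, v) = (0.018992, 0.906471), (du/dtau, dv/dtau) = (0.128221, -0.622043); Gamma_uuu = 0.000000, Gamma_uuv = 0.000000, Gamma_uvv = -0.055303, Gamma_vuu = 0.000000, Gamma_vuv = 0.124704, Gamma_vvv = 0.000000; k4 = (0.128221, -0.622043, 0.021399, 0.019893)
  Y <- Y + (h/6)(k1 + 2k2 + 2k3 + k4): u = 0.0190, v = 0.9065, du/dtau = 0.1282, dv/dtau = -0.6220
step 4:
  k1: at (u, v) = (0.018992, 0.906471), (du/dtau, dv/dtau) = (0.128221, -0.622043); Gamma_uuu = 0.000000, Gamma_uuv = 0.000000, Gamma_uvv = -0.055303, Gamma_vuu = 0.000000, Gamma_vuv = 0.124704, Gamma_vvv = 0.000000; k1 = (0.128221, -0.622043, 0.021399, 0.019893)
  k2: at (u, v) = (0.022197, 0.890920), (du/dtau, dv/dtau) = (0.128756, -0.621546); Gamma_uuu = 0.000000, Gamma_uuv = 0.000000, Gamma_uvv = -0.055325, Gamma_vuu = 0.000000, Gamma_vuv = 0.124654, Gamma_vvv = 0.000000; k2 = (0.128756, -0.621546, 0.021373, 0.019952)
  k3: at (u, v) = (0.022211, 0.890932), (du/dtau, dv/dtau) = (0.128756, -0.621544); Gamma_uuu = 0.000000, Gamma_uuv = 0.000000, Gamma_uvv = -0.055326, Gamma_vuu = 0.000000, Gamma_vuv = 0.124654, Gamma_vvv = 0.000000; k3 = (0.128756, -0.621544, 0.021373, 0.019951)
  k4: at (u, v) = (0.025430, 0.875394), (du/dtau, dv/dtau) = (0.129290, -0.621045); Gamma_uuu = 0.000000, Gamma_uuv = 0.000000, Gamma_uvv = -0.055348, Gamma_vuu = 0.000000, Gamma_vuv = 0.124604, Gamma_vvv = 0.000000; k4 = (0.129290, -0.621045, 0.021348, 0.020010)
  Y <- Y + (h/6)(k1 + 2k2 + 2k3 + k4): u = 0.0254, v = 0.8754, du/dtau = 0.1293, dv/dtau = -0.6210


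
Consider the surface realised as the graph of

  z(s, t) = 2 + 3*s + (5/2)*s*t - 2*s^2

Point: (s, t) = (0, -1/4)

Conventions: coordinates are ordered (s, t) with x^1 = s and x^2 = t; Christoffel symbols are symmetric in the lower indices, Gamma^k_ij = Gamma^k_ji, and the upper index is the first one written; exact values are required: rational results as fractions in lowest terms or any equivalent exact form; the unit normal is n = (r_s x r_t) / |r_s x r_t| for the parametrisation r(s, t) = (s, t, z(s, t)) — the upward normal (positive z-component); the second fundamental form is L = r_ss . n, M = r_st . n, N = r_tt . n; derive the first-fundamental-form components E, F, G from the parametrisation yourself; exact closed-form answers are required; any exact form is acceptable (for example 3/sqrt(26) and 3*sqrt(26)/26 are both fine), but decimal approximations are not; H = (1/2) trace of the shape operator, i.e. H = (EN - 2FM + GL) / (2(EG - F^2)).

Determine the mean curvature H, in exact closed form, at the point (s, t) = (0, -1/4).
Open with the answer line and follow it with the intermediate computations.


Answer: H = -1024*sqrt(17)/36125

z_s = 19/8, z_t = 0, z_ss = -4, z_st = 5/2, z_tt = 0
E = 425/64, F = 0, G = 1; answer radicand W^2 = 425/64
unnormalised second-form numerators: l = -4, m = 5/2, n = 0; L = l/sqrt(425/64), and similarly M = m/sqrt(W^2), N = n/sqrt(W^2)
H = (E*n - 2*F*m + G*l) / (2*(EG - F^2)*sqrt(W^2)); E*n - 2*F*m + G*l = -4, EG - F^2 = 425/64, so H = (-128/425)/sqrt(425/64)


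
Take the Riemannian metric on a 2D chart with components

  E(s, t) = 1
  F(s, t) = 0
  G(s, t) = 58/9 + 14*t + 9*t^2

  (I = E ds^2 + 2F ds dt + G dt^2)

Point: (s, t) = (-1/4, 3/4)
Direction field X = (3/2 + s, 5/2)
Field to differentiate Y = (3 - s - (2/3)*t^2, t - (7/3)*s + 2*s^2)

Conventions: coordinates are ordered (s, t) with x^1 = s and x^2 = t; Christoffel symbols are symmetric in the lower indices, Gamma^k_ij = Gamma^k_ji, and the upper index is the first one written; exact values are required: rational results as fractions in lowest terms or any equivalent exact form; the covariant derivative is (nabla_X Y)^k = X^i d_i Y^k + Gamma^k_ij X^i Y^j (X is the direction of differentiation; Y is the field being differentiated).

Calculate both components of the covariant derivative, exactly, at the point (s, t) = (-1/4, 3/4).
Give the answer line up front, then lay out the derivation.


Answer: (nabla_X Y)^s = -15/4, (nabla_X Y)^t = 23245/38028

E = 1, F = 0, G = 3169/144 at the point
E_s = 0, E_t = 0, F_s = 0, F_t = 0, G_s = 0, G_t = 55/2
EG - F^2 = 3169/144;  g^inv = (144/3169) * [[3169/144, 0], [0, 1]]
first-kind symbols [ij,l] = (1/2)(d_i g_jl + d_j g_il - d_l g_ij): [ss,s] = E_s/2 = 0, [ss,t] = F_s - E_t/2 = 0, [st,s] = E_t/2 = 0, [st,t] = G_s/2 = 0, [tt,s] = F_t - G_s/2 = 0, [tt,t] = G_t/2 = 55/4
Gamma^s_ij = (G*[ij,s] - F*[ij,t])/(EG - F^2), Gamma^t_ij = (E*[ij,t] - F*[ij,s])/(EG - F^2)
Gamma_sss = 0, Gamma_sst = 0, Gamma_stt = 0, Gamma_tss = 0, Gamma_tst = 0, Gamma_ttt = 1980/3169
X = (5/4, 5/2), Y = (23/8, 35/24) at the point


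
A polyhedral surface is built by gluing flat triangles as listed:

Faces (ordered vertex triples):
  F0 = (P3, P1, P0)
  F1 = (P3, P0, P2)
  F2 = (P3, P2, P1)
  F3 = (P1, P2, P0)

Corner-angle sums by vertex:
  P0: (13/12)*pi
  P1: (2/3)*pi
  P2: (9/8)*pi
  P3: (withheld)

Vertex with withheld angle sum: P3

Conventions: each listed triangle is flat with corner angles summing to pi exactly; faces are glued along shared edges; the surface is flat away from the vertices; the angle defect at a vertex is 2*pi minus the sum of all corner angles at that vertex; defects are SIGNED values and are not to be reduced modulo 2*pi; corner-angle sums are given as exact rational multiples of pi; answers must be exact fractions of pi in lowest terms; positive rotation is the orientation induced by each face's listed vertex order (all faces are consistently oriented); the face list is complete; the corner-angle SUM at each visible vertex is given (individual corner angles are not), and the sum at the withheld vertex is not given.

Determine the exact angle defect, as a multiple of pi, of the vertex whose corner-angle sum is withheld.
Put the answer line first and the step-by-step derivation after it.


Answer: defect(P3) = (7/8)*pi

V = 4, E = 6, F = 4; chi = V - E + F = 2
Gauss-Bonnet: total defect = 2*pi*chi = 4*pi; visible defects sum to (25/8)*pi


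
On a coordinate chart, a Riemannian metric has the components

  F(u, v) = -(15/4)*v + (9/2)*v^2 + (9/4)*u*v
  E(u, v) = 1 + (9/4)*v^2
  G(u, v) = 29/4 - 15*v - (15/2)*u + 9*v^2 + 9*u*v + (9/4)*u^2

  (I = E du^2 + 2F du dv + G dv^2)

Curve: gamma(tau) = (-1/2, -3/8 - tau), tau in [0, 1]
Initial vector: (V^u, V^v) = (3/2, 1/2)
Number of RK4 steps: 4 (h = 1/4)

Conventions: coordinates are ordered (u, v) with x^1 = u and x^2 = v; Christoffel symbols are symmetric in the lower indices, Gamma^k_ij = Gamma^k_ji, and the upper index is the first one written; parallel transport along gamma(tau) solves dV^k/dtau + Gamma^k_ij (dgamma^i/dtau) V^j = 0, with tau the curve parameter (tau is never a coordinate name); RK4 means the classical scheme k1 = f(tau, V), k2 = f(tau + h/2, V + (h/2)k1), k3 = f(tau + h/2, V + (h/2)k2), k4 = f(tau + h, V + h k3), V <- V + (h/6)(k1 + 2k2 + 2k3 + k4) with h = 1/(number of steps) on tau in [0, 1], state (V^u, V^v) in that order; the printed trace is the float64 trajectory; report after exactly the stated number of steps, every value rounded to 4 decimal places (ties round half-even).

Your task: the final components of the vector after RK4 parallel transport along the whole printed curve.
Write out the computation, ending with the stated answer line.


gamma'(tau) = (0, -1); f(tau, V)^k = -Gamma^k_ij(gamma(tau)) gamma'^i(tau) V^j; h = 1/4; intermediate values shown to 6 dp
curve data and Christoffel symbols at the stage parameters:
  tau = 0.000000: gamma = (-0.500000, -0.375000), gamma' = (0.000000, -1.000000); Gamma_uuu = 0.000000, Gamma_uuv = -0.041245, Gamma_uvv = -0.082490, Gamma_vuu = 0.000000, Gamma_vuv = -0.320794, Gamma_vvv = -0.641589
  tau = 0.125000: gamma = (-0.500000, -0.500000), gamma' = (0.000000, -1.000000); Gamma_uuu = 0.000000, Gamma_uuv = -0.046632, Gamma_uvv = -0.093264, Gamma_vuu = 0.000000, Gamma_vuv = -0.295337, Gamma_vvv = -0.590674
  tau = 0.250000: gamma = (-0.500000, -0.625000), gamma' = (0.000000, -1.000000); Gamma_uuu = 0.000000, Gamma_uuv = -0.049965, Gamma_uvv = -0.099931, Gamma_vuu = 0.000000, Gamma_vuv = -0.273144, Gamma_vvv = -0.546287
  tau = 0.375000: gamma = (-0.500000, -0.750000), gamma' = (0.000000, -1.000000); Gamma_uuu = 0.000000, Gamma_uuv = -0.051898, Gamma_uvv = -0.103796, Gamma_vuu = 0.000000, Gamma_vuv = -0.253724, Gamma_vvv = -0.507448
  tau = 0.500000: gamma = (-0.500000, -0.875000), gamma' = (0.000000, -1.000000); Gamma_uuu = 0.000000, Gamma_uuv = -0.052869, Gamma_uvv = -0.105738, Gamma_vuu = 0.000000, Gamma_vuv = -0.236652, Gamma_vvv = -0.473303
  tau = 0.625000: gamma = (-0.500000, -1.000000), gamma' = (0.000000, -1.000000); Gamma_uuu = 0.000000, Gamma_uuv = -0.053176, Gamma_uvv = -0.106352, Gamma_vuu = 0.000000, Gamma_vuv = -0.221566, Gamma_vvv = -0.443131
  tau = 0.750000: gamma = (-0.500000, -1.125000), gamma' = (0.000000, -1.000000); Gamma_uuu = 0.000000, Gamma_uuv = -0.053023, Gamma_uvv = -0.106047, Gamma_vuu = 0.000000, Gamma_vuv = -0.208166, Gamma_vvv = -0.416333
  tau = 0.875000: gamma = (-0.500000, -1.250000), gamma' = (0.000000, -1.000000); Gamma_uuu = 0.000000, Gamma_uuv = -0.052555, Gamma_uvv = -0.105109, Gamma_vuu = 0.000000, Gamma_vuv = -0.196204, Gamma_vvv = -0.392409
  tau = 1.000000: gamma = (-0.500000, -1.375000), gamma' = (0.000000, -1.000000); Gamma_uuu = 0.000000, Gamma_uuv = -0.051870, Gamma_uvv = -0.103740, Gamma_vuu = 0.000000, Gamma_vuv = -0.185474, Gamma_vvv = -0.370948
step 0: V^u = 1.5000, V^v = 0.5000
step 1: k1 = (-0.103112, -0.801986), k2 = (-0.106630, -0.675321), k3 = (-0.108086, -0.684544), k4 = (-0.106461, -0.581989); V <- V + (h/6)(k1 + 2k2 + 2k3 + k4): V^u = 1.4734, V^v = 0.3290
step 2: k1 = (-0.106496, -0.582178), k2 = (-0.102371, -0.500482), k3 = (-0.103458, -0.505795), k4 = (-0.097947, -0.438430); V <- V + (h/6)(k1 + 2k2 + 2k3 + k4): V^u = 1.4477, V^v = 0.2026
step 3: k1 = (-0.097964, -0.438507), k2 = (-0.092052, -0.383551), k3 = (-0.092822, -0.386759), k4 = (-0.086767, -0.340639); V <- V + (h/6)(k1 + 2k2 + 2k3 + k4): V^u = 1.4246, V^v = 0.1060
step 4: k1 = (-0.086775, -0.340674), k2 = (-0.080962, -0.302259), k3 = (-0.081505, -0.304286), k4 = (-0.075939, -0.271539); V <- V + (h/6)(k1 + 2k2 + 2k3 + k4): V^u = 1.4043, V^v = 0.0299

Answer: V^u = 1.4043, V^v = 0.0299


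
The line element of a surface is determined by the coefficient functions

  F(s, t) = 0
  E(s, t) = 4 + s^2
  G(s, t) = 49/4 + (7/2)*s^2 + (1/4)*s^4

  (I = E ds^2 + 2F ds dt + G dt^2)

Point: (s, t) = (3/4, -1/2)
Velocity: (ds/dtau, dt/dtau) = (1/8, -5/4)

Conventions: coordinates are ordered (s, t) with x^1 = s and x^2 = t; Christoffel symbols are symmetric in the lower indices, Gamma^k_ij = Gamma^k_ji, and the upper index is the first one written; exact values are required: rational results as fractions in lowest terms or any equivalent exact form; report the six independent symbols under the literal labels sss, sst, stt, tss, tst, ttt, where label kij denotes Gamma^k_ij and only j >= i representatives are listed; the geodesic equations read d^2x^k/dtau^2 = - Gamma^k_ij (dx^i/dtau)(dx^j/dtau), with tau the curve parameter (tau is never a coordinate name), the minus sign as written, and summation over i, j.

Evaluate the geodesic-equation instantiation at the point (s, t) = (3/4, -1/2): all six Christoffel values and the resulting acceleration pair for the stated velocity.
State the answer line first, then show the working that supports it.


Answer: Gamma_sss = 12/73, Gamma_sst = 0, Gamma_stt = -363/584, Gamma_tss = 0, Gamma_tst = 24/121, Gamma_ttt = 0; accelerations (d^2s/dtau^2, d^2t/dtau^2) = (9051/9344, 15/242)

E = 73/16, F = 0, G = 14641/1024 at the point
E_s = 3/2, E_t = 0, F_s = 0, F_t = 0, G_s = 363/64, G_t = 0
EG - F^2 = 1068793/16384;  g^inv = (16384/1068793) * [[14641/1024, 0], [0, 73/16]]
first-kind symbols [ij,l] = (1/2)(d_i g_jl + d_j g_il - d_l g_ij): [ss,s] = E_s/2 = 3/4, [ss,t] = F_s - E_t/2 = 0, [st,s] = E_t/2 = 0, [st,t] = G_s/2 = 363/128, [tt,s] = F_t - G_s/2 = -363/128, [tt,t] = G_t/2 = 0
Gamma^s_ij = (G*[ij,s] - F*[ij,t])/(EG - F^2), Gamma^t_ij = (E*[ij,t] - F*[ij,s])/(EG - F^2)
Gamma_sss = 12/73, Gamma_sst = 0, Gamma_stt = -363/584, Gamma_tss = 0, Gamma_tst = 24/121, Gamma_ttt = 0
d^2s/dtau^2 = -(Gamma_sss*(1/8)^2 + 2*Gamma_sst*(1/8)*(-5/4) + Gamma_stt*(-5/4)^2) = 9051/9344
d^2t/dtau^2 = -(Gamma_tss*(1/8)^2 + 2*Gamma_tst*(1/8)*(-5/4) + Gamma_ttt*(-5/4)^2) = 15/242


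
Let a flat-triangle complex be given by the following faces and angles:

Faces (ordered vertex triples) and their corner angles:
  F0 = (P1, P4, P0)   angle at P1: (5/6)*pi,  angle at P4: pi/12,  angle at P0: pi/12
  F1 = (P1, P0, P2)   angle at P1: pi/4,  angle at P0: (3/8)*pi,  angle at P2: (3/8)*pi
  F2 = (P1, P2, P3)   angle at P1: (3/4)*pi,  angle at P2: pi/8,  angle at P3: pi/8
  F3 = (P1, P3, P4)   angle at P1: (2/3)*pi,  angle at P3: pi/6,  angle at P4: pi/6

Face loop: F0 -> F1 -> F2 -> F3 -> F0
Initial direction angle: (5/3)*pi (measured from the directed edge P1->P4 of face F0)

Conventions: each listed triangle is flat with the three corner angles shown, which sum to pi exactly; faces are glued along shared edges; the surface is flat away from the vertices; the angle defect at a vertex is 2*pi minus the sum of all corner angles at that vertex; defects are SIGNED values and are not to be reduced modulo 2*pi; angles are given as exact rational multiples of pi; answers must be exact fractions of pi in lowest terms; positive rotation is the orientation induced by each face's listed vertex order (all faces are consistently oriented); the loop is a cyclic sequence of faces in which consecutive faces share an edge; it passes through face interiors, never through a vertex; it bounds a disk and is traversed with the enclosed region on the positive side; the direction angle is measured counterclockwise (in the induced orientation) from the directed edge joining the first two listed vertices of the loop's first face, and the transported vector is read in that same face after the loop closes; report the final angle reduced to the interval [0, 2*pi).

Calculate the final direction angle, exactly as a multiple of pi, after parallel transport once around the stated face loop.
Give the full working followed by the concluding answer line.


enclosed vertex P1: corner angles sum to (5/2)*pi, defect = 2*pi - (5/2)*pi = -pi/2
adding the enclosed defects to the starting angle (mod 2*pi, induced orientation) gives the holonomy
final angle = (5/3)*pi - pi/2 = (7/6)*pi (mod 2*pi)

Answer: final direction angle = (7/6)*pi


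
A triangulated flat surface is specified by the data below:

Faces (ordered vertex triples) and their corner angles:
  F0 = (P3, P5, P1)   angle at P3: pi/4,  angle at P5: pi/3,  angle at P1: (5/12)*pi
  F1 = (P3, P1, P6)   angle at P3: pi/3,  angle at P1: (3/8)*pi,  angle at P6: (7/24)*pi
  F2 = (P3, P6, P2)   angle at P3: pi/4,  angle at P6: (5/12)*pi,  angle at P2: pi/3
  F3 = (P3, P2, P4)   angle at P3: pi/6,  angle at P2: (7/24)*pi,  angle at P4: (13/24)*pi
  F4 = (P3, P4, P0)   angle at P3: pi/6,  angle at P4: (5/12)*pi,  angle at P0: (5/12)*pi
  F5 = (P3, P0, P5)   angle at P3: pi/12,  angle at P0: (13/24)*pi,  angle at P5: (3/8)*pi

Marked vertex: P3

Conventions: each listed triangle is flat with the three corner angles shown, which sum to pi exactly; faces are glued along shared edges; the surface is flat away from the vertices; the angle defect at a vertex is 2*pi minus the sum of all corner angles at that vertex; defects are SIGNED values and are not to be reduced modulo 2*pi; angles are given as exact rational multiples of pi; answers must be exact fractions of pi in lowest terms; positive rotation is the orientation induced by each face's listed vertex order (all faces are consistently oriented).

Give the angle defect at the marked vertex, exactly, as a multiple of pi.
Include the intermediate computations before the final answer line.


Sum of corner angles at P3: (5/4)*pi
defect = 2*pi - (5/4)*pi

Answer: defect(P3) = (3/4)*pi


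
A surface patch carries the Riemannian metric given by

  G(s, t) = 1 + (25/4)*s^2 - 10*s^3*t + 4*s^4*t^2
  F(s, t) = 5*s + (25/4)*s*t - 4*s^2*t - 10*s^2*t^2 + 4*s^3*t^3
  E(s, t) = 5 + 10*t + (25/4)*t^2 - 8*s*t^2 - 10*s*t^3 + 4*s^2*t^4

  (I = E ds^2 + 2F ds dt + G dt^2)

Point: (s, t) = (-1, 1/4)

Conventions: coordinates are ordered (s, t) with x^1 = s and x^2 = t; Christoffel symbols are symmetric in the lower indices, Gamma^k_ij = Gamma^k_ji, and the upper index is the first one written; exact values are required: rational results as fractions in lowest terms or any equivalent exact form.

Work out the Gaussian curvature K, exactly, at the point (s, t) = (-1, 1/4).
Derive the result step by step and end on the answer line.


E = 137/16, F = -33/4, G = 10, EG - F^2 = 281/16 at the point
E_s = -11/16, E_t = 77/4, F_s = 10, F_t = -16, G_s = -21, G_t = 12
E_tt = 93/2, F_st = 53/2, G_ss = 61/2
Using the Brioschi determinant formula for K from the metric derivatives:
M1 = [[-E_tt/2 + F_st - G_ss/2, E_s/2, F_s - E_t/2], [F_t - G_s/2, E, F], [G_t/2, F, G]] = [[-12, -11/32, 3/8], [-11/2, 137/16, -33/4], [6, -33/4, 10]]; det M1 = -13753/64
M2 = [[0, E_t/2, G_s/2], [E_t/2, E, F], [G_s/2, F, G]] = [[0, 77/8, -21/2], [77/8, 137/16, -33/4], [-21/2, -33/4, 10]]; det M2 = -12985/64
det M1 - det M2 = -12; K = -12 / (281/16)^2 = -3072/78961

Answer: K = -3072/78961


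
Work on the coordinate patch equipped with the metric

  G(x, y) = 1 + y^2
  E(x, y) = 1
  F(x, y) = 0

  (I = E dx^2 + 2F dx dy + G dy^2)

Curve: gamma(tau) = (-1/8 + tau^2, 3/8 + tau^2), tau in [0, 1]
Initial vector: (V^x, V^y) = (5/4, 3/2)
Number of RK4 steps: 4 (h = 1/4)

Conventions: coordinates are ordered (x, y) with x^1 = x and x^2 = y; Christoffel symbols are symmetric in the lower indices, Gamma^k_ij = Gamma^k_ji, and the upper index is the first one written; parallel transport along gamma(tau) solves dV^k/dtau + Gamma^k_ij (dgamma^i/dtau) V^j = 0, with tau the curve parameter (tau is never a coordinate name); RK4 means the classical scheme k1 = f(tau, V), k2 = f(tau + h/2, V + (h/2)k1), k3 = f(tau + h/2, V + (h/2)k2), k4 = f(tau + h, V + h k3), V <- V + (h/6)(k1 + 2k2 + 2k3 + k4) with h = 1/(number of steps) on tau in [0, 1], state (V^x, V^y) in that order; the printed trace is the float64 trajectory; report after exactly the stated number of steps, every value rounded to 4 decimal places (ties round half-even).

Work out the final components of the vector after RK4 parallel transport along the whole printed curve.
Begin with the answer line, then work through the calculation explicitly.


Answer: V^x = 1.2500, V^y = 0.9423

gamma'(tau) = (2*tau, 2*tau); f(tau, V)^k = -Gamma^k_ij(gamma(tau)) gamma'^i(tau) V^j; h = 1/4; intermediate values shown to 6 dp
curve data and Christoffel symbols at the stage parameters:
  tau = 0.000000: gamma = (-0.125000, 0.375000), gamma' = (0.000000, 0.000000); Gamma_xxx = 0.000000, Gamma_xxy = 0.000000, Gamma_xyy = 0.000000, Gamma_yxx = 0.000000, Gamma_yxy = 0.000000, Gamma_yyy = 0.328767
  tau = 0.125000: gamma = (-0.109375, 0.390625), gamma' = (0.250000, 0.250000); Gamma_xxx = 0.000000, Gamma_xxy = 0.000000, Gamma_xyy = 0.000000, Gamma_yxx = 0.000000, Gamma_yxy = 0.000000, Gamma_yyy = 0.338911
  tau = 0.250000: gamma = (-0.062500, 0.437500), gamma' = (0.500000, 0.500000); Gamma_xxx = 0.000000, Gamma_xxy = 0.000000, Gamma_xyy = 0.000000, Gamma_yxx = 0.000000, Gamma_yxy = 0.000000, Gamma_yyy = 0.367213
  tau = 0.375000: gamma = (0.015625, 0.515625), gamma' = (0.750000, 0.750000); Gamma_xxx = 0.000000, Gamma_xxy = 0.000000, Gamma_xyy = 0.000000, Gamma_yxx = 0.000000, Gamma_yxy = 0.000000, Gamma_yyy = 0.407329
  tau = 0.500000: gamma = (0.125000, 0.625000), gamma' = (1.000000, 1.000000); Gamma_xxx = 0.000000, Gamma_xxy = 0.000000, Gamma_xyy = 0.000000, Gamma_yxx = 0.000000, Gamma_yxy = 0.000000, Gamma_yyy = 0.449438
  tau = 0.625000: gamma = (0.265625, 0.765625), gamma' = (1.250000, 1.250000); Gamma_xxx = 0.000000, Gamma_xxy = 0.000000, Gamma_xyy = 0.000000, Gamma_yxx = 0.000000, Gamma_yxy = 0.000000, Gamma_yyy = 0.482684
  tau = 0.750000: gamma = (0.437500, 0.937500), gamma' = (1.500000, 1.500000); Gamma_xxx = 0.000000, Gamma_xxy = 0.000000, Gamma_xyy = 0.000000, Gamma_yxx = 0.000000, Gamma_yxy = 0.000000, Gamma_yyy = 0.498960
  tau = 0.875000: gamma = (0.640625, 1.140625), gamma' = (1.750000, 1.750000); Gamma_xxx = 0.000000, Gamma_xxy = 0.000000, Gamma_xyy = 0.000000, Gamma_yxx = 0.000000, Gamma_yxy = 0.000000, Gamma_yyy = 0.495703
  tau = 1.000000: gamma = (0.875000, 1.375000), gamma' = (2.000000, 2.000000); Gamma_xxx = 0.000000, Gamma_xxy = 0.000000, Gamma_xyy = 0.000000, Gamma_yxx = 0.000000, Gamma_yxy = 0.000000, Gamma_yyy = 0.475676
step 0: V^x = 1.2500, V^y = 1.5000
step 1: k1 = (0.000000, 0.000000), k2 = (0.000000, -0.127092), k3 = (0.000000, -0.125746), k4 = (0.000000, -0.269638); V <- V + (h/6)(k1 + 2k2 + 2k3 + k4): V^x = 1.2500, V^y = 1.4677
step 2: k1 = (0.000000, -0.269478), k2 = (0.000000, -0.438085), k3 = (0.000000, -0.431647), k4 = (0.000000, -0.611139); V <- V + (h/6)(k1 + 2k2 + 2k3 + k4): V^x = 1.2500, V^y = 1.3585
step 3: k1 = (0.000000, -0.610573), k2 = (0.000000, -0.773624), k3 = (0.000000, -0.761327), k4 = (0.000000, -0.874324); V <- V + (h/6)(k1 + 2k2 + 2k3 + k4): V^x = 1.2500, V^y = 1.1687
step 4: k1 = (0.000000, -0.874734), k2 = (0.000000, -0.919009), k3 = (0.000000, -0.914208), k4 = (0.000000, -0.894451); V <- V + (h/6)(k1 + 2k2 + 2k3 + k4): V^x = 1.2500, V^y = 0.9423
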